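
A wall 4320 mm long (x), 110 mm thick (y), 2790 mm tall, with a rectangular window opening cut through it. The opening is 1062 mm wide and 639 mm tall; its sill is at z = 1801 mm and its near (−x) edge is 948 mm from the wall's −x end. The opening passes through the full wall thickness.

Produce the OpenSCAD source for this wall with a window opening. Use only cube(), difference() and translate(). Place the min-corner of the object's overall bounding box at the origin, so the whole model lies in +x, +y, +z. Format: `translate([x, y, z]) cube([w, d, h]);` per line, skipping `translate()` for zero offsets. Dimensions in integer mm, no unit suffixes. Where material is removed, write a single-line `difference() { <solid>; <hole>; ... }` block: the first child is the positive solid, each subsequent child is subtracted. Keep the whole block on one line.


difference() { cube([4320, 110, 2790]); translate([948, 0, 1801]) cube([1062, 110, 639]); }


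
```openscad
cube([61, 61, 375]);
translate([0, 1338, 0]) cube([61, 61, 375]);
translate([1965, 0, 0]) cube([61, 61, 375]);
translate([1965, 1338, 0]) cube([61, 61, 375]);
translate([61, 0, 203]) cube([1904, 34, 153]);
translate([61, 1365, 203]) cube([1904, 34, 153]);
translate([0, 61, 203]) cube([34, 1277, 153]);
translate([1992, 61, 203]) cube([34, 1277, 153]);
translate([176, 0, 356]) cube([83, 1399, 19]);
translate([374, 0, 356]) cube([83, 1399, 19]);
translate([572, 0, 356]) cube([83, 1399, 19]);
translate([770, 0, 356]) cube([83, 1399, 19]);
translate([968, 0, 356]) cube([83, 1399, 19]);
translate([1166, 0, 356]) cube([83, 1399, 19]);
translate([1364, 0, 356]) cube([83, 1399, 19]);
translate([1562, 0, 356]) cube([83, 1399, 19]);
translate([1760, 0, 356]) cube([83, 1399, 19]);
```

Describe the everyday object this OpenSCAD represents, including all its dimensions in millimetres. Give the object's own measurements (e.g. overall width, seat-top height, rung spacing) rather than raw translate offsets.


A bed frame 2026 mm long (x) by 1399 mm wide (y). Four 61×61 mm corner posts, 375 mm tall, at the corners of the footprint. Four rails of 34 mm thickness and 153 mm height run between adjacent posts with their undersides at z = 203 mm, their outer faces flush with the outside of the frame (the two x-running rails run between the posts' inner faces; the two y-running rails run between the posts' inner faces). 9 slats, each 83 mm wide (x) and 19 mm thick, lie across the top of the two x-running rails, running the full 1399 mm width of the frame in y; along x they sit between the end posts with a 115 mm gap after the −x posts and between neighbouring slats, leaving 122 mm before the +x posts.


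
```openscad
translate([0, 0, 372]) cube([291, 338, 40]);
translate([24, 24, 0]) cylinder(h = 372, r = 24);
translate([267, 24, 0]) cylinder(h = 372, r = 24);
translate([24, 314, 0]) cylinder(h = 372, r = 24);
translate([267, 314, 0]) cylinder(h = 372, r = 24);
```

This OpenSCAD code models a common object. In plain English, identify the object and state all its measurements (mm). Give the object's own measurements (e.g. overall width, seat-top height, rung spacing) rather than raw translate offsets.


A simple wooden stool: a rectangular seat 291 mm (x) by 338 mm (y), 40 mm thick, top face at z = 412 mm, on four round legs, each 48 mm in diameter. The legs rest on z = 0, each leg's axis is inset half a diameter from the nearest pair of seat edges (so the leg's bounding box is flush with the corner).


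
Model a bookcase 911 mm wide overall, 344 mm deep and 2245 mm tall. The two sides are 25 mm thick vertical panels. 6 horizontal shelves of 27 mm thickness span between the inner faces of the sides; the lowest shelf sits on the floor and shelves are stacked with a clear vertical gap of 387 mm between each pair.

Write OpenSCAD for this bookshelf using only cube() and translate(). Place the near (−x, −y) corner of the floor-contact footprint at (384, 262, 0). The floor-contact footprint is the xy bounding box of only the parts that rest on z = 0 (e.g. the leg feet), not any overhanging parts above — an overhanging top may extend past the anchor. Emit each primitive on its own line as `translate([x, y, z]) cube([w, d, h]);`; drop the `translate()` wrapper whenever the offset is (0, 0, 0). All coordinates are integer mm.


translate([384, 262, 0]) cube([25, 344, 2245]);
translate([1270, 262, 0]) cube([25, 344, 2245]);
translate([409, 262, 0]) cube([861, 344, 27]);
translate([409, 262, 414]) cube([861, 344, 27]);
translate([409, 262, 828]) cube([861, 344, 27]);
translate([409, 262, 1242]) cube([861, 344, 27]);
translate([409, 262, 1656]) cube([861, 344, 27]);
translate([409, 262, 2070]) cube([861, 344, 27]);


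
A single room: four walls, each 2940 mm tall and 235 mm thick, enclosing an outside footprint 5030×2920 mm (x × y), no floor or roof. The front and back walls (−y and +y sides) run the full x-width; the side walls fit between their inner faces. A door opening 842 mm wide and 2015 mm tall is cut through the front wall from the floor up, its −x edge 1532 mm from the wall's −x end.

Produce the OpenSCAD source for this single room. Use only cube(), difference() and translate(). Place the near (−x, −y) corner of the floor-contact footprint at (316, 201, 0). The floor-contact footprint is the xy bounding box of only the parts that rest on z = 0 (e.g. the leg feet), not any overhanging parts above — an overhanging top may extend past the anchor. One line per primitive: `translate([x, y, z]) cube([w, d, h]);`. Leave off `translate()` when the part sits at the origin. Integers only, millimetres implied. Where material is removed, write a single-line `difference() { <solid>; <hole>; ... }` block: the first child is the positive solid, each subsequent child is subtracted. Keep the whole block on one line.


difference() { translate([316, 201, 0]) cube([5030, 235, 2940]); translate([1848, 201, 0]) cube([842, 235, 2015]); }
translate([316, 2886, 0]) cube([5030, 235, 2940]);
translate([316, 436, 0]) cube([235, 2450, 2940]);
translate([5111, 436, 0]) cube([235, 2450, 2940]);


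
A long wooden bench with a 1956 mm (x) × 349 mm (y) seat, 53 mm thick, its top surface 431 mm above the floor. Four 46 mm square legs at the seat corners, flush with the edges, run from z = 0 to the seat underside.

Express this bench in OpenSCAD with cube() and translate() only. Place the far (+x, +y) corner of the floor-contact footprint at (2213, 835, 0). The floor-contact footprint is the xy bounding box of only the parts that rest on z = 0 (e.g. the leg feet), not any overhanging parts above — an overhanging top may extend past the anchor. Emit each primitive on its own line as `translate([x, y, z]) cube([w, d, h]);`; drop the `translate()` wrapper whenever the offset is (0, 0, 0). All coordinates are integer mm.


translate([257, 486, 378]) cube([1956, 349, 53]);
translate([257, 486, 0]) cube([46, 46, 378]);
translate([257, 789, 0]) cube([46, 46, 378]);
translate([2167, 486, 0]) cube([46, 46, 378]);
translate([2167, 789, 0]) cube([46, 46, 378]);


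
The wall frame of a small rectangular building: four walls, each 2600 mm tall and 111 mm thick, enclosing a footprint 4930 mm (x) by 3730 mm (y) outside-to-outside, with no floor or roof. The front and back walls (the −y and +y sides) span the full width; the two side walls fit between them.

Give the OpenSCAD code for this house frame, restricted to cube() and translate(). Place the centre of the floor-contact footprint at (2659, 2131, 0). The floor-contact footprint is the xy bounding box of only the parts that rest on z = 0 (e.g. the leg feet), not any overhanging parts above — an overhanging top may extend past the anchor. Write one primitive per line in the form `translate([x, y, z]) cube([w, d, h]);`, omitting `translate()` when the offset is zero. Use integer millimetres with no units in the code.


translate([194, 266, 0]) cube([4930, 111, 2600]);
translate([194, 3885, 0]) cube([4930, 111, 2600]);
translate([194, 377, 0]) cube([111, 3508, 2600]);
translate([5013, 377, 0]) cube([111, 3508, 2600]);


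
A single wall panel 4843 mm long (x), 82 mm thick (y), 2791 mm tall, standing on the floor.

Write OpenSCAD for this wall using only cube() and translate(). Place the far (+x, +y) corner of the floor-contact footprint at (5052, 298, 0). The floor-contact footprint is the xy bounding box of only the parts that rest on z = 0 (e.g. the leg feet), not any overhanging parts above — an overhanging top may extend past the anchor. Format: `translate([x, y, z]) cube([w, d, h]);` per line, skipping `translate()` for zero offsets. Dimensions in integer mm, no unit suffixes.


translate([209, 216, 0]) cube([4843, 82, 2791]);


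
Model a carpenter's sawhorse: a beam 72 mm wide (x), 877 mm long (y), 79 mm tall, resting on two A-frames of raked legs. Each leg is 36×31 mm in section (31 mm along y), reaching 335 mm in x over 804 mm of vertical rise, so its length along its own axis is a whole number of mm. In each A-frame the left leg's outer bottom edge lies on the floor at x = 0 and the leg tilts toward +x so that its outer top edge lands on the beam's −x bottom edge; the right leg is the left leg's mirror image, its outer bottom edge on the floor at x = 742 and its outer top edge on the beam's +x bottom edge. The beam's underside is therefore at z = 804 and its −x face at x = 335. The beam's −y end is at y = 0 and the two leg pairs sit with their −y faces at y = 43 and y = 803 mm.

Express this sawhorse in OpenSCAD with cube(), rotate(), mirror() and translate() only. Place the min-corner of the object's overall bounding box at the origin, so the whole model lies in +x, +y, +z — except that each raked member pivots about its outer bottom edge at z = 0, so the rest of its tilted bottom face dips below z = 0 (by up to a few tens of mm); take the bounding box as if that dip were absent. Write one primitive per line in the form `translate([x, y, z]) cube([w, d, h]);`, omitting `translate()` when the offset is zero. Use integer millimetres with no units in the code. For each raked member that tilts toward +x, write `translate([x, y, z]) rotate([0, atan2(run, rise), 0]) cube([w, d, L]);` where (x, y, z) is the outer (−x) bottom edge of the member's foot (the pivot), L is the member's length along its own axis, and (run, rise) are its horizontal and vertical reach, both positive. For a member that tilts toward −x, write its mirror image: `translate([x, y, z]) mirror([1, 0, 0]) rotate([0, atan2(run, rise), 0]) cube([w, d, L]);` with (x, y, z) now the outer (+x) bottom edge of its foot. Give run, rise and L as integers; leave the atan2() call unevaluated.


translate([335, 0, 804]) cube([72, 877, 79]);
translate([0, 43, 0]) rotate([0, atan2(335, 804), 0]) cube([36, 31, 871]);
translate([742, 43, 0]) mirror([1, 0, 0]) rotate([0, atan2(335, 804), 0]) cube([36, 31, 871]);
translate([0, 803, 0]) rotate([0, atan2(335, 804), 0]) cube([36, 31, 871]);
translate([742, 803, 0]) mirror([1, 0, 0]) rotate([0, atan2(335, 804), 0]) cube([36, 31, 871]);


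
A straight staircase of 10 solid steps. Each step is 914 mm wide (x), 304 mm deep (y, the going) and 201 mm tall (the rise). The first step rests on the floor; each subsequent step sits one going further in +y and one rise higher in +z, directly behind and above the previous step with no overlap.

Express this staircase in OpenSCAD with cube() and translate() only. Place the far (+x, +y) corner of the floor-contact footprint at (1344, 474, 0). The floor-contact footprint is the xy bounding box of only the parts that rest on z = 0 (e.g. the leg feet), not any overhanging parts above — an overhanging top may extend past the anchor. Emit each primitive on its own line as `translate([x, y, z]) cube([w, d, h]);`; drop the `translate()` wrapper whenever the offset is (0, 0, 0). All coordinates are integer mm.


translate([430, 170, 0]) cube([914, 304, 201]);
translate([430, 474, 201]) cube([914, 304, 201]);
translate([430, 778, 402]) cube([914, 304, 201]);
translate([430, 1082, 603]) cube([914, 304, 201]);
translate([430, 1386, 804]) cube([914, 304, 201]);
translate([430, 1690, 1005]) cube([914, 304, 201]);
translate([430, 1994, 1206]) cube([914, 304, 201]);
translate([430, 2298, 1407]) cube([914, 304, 201]);
translate([430, 2602, 1608]) cube([914, 304, 201]);
translate([430, 2906, 1809]) cube([914, 304, 201]);


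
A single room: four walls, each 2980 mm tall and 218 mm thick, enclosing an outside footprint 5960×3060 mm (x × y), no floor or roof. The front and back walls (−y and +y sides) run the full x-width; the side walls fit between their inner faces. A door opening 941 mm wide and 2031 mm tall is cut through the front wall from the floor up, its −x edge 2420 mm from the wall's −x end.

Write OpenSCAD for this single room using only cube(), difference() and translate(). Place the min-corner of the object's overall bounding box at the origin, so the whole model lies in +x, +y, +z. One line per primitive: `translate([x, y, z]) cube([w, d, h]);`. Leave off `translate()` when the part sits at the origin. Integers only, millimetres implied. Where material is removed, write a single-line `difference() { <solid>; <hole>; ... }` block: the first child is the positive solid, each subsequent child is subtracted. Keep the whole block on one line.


difference() { cube([5960, 218, 2980]); translate([2420, 0, 0]) cube([941, 218, 2031]); }
translate([0, 2842, 0]) cube([5960, 218, 2980]);
translate([0, 218, 0]) cube([218, 2624, 2980]);
translate([5742, 218, 0]) cube([218, 2624, 2980]);


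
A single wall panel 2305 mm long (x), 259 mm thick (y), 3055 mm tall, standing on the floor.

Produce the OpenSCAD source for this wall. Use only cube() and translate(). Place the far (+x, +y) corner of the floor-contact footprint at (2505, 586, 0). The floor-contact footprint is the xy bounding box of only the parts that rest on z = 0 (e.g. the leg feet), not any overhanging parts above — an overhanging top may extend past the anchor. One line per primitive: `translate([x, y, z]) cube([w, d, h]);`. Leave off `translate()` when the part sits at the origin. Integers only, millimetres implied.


translate([200, 327, 0]) cube([2305, 259, 3055]);


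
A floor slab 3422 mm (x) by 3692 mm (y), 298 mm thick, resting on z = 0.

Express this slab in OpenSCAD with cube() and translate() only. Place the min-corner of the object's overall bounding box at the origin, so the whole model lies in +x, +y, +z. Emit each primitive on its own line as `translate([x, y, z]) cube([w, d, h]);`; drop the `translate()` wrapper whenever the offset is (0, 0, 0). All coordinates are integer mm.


cube([3422, 3692, 298]);


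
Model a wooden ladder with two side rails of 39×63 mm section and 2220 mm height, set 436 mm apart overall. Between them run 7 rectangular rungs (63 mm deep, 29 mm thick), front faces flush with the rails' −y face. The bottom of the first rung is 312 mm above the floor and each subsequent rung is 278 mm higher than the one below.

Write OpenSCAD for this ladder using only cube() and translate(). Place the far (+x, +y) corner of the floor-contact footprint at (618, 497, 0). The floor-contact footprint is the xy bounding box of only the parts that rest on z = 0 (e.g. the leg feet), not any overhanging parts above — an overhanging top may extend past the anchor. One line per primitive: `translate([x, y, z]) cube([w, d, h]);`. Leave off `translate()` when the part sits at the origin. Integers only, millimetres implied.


// rung span = 436 - 2*39 = 358
// rung[k] z = 312 + k*278
translate([182, 434, 0]) cube([39, 63, 2220]);
translate([579, 434, 0]) cube([39, 63, 2220]);
translate([221, 434, 312]) cube([358, 63, 29]);
translate([221, 434, 590]) cube([358, 63, 29]);
translate([221, 434, 868]) cube([358, 63, 29]);
translate([221, 434, 1146]) cube([358, 63, 29]);
translate([221, 434, 1424]) cube([358, 63, 29]);
translate([221, 434, 1702]) cube([358, 63, 29]);
translate([221, 434, 1980]) cube([358, 63, 29]);


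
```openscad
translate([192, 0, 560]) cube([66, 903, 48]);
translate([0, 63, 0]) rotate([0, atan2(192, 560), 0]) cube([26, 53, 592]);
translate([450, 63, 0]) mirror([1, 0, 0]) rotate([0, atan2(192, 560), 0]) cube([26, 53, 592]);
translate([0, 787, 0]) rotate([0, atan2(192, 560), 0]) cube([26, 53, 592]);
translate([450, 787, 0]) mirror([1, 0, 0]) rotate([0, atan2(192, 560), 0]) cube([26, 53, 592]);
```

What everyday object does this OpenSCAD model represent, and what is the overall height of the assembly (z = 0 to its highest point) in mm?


A sawhorse. The overall height is 608 mm.

A beam across two mirrored pairs of raked legs — a sawhorse. The beam's underside is at z = 560 (matching the legs' vertical rise in atan2(192, 560)) and the beam is 48 mm tall, so its top is at 560 + 48 = 608 mm. The raked legs top out at the beam's underside, so that is the highest point.


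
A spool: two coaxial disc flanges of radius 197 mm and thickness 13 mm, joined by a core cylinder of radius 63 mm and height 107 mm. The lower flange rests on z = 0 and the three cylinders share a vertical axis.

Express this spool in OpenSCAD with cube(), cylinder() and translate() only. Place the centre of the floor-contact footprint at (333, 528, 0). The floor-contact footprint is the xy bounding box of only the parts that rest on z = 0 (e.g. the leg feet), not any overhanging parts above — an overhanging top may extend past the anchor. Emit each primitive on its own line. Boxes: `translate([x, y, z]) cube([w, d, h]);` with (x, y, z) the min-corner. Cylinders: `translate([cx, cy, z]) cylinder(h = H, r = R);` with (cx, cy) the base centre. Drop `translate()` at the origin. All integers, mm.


translate([333, 528, 0]) cylinder(h = 13, r = 197);
translate([333, 528, 13]) cylinder(h = 107, r = 63);
translate([333, 528, 120]) cylinder(h = 13, r = 197);


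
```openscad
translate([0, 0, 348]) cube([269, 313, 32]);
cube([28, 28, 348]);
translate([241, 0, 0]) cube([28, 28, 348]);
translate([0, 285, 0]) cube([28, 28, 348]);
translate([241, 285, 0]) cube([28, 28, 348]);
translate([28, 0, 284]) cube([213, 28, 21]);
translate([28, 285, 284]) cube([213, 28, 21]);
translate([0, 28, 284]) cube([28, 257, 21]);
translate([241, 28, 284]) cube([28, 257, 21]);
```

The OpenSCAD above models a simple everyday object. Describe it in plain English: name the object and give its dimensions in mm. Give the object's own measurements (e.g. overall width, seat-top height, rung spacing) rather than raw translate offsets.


A four-legged stool. The seat is a 269×313×32 mm slab whose top surface is at z = 380 mm; four square legs, each 28×28 mm in cross-section, run from the floor (z = 0) to the underside of the seat, each flush with a corner of the seat. Four stretchers, 28 mm wide and 21 mm tall, connect adjacent legs with their undersides at z = 284 mm, each running between the inner faces of the legs it joins and aligned with the legs' outer faces on the other axis.


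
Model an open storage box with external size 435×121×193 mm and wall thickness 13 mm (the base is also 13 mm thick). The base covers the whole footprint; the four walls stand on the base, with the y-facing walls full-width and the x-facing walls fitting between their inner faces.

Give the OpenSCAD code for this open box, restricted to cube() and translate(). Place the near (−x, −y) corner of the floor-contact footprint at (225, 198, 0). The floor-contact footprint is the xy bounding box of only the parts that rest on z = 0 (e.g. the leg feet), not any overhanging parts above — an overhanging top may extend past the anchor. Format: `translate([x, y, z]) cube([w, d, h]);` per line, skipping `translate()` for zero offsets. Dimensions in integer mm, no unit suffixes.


translate([225, 198, 0]) cube([435, 121, 13]);
translate([225, 198, 13]) cube([435, 13, 180]);
translate([225, 306, 13]) cube([435, 13, 180]);
translate([225, 211, 13]) cube([13, 95, 180]);
translate([647, 211, 13]) cube([13, 95, 180]);


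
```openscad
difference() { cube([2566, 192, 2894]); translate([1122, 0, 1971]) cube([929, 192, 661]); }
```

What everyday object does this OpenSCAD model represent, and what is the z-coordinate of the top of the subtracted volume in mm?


A wall with a window opening. The window head height is 2632 mm.

A wall with a rectangular opening subtracted — a window. Sill at z = 1971, opening 661 mm tall, so the head is at 1971 + 661 = 2632 mm.


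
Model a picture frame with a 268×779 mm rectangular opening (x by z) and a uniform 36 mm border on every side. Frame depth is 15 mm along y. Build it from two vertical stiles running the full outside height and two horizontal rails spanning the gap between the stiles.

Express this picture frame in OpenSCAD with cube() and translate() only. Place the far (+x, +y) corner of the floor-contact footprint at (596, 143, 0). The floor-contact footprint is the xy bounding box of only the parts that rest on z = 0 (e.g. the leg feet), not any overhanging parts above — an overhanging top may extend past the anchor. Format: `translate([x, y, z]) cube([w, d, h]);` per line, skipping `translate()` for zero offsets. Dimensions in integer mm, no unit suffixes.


translate([256, 128, 0]) cube([36, 15, 851]);
translate([560, 128, 0]) cube([36, 15, 851]);
translate([292, 128, 0]) cube([268, 15, 36]);
translate([292, 128, 815]) cube([268, 15, 36]);


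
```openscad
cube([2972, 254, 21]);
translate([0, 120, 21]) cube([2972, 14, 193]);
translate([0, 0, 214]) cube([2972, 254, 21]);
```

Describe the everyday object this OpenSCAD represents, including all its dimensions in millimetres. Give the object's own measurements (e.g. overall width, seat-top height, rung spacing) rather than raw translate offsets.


An I-beam lying along x, 2972 mm long. Overall section height 235 mm. Two flanges 254 mm wide (y) and 21 mm thick, one on the floor and one at the top; a web 14 mm thick runs between them, centred on the flange width.


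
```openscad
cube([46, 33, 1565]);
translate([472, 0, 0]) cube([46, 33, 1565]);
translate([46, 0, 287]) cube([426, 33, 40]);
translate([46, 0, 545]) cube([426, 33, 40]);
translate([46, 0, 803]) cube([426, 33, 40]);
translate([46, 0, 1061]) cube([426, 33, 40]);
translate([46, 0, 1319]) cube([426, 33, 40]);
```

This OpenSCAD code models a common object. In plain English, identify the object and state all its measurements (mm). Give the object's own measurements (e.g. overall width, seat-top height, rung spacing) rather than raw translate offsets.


A straight ladder. Two 46×33 mm vertical rails, 1565 mm tall, stand 518 mm apart (outside-to-outside) with their front faces coplanar on the −y side. 5 rungs, each 33 mm deep and 40 mm tall, span between the inner faces of the rails, front faces flush with the rails. The lowest rung's underside is at z = 287 mm and rungs are spaced 258 mm apart (underside to underside).


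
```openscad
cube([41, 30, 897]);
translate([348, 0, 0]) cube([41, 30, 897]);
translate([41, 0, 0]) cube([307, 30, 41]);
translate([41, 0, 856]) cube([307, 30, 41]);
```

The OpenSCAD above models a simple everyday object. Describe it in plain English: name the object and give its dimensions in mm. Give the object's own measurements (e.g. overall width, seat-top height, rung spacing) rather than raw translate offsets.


A rectangular picture frame lying in the x–z plane (depth along y). The opening is 307 mm wide (x) by 815 mm tall (z), surrounded by a border 41 mm wide on all four sides. The frame is 30 mm deep and is made of two full-height vertical stiles with two horizontal rails fitted between them.


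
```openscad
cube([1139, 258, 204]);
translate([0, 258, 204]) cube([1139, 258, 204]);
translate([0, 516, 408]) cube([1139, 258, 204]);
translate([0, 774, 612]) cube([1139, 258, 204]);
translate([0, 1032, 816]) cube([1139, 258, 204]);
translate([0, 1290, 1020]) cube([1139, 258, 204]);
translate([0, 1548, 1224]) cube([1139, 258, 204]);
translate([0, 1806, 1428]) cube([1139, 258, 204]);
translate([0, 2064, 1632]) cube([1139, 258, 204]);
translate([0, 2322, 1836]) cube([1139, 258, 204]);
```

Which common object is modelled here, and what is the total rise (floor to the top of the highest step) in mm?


A staircase. The total rise is 2040 mm.

10 identical blocks, each offset up and back from the previous — a staircase. Each step is 204 mm tall and there are 10 of them, so the total rise is 10 × 204 = 2040 mm.


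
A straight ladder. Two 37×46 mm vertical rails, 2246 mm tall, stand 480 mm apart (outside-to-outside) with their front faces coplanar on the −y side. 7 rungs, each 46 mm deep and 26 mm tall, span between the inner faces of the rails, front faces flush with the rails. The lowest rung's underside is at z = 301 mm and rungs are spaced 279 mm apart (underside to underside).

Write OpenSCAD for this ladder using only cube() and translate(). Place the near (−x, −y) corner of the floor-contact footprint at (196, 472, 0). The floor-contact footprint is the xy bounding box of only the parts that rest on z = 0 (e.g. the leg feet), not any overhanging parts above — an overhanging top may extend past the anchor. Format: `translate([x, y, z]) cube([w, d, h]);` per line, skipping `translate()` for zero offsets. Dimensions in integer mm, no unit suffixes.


translate([196, 472, 0]) cube([37, 46, 2246]);
translate([639, 472, 0]) cube([37, 46, 2246]);
translate([233, 472, 301]) cube([406, 46, 26]);
translate([233, 472, 580]) cube([406, 46, 26]);
translate([233, 472, 859]) cube([406, 46, 26]);
translate([233, 472, 1138]) cube([406, 46, 26]);
translate([233, 472, 1417]) cube([406, 46, 26]);
translate([233, 472, 1696]) cube([406, 46, 26]);
translate([233, 472, 1975]) cube([406, 46, 26]);


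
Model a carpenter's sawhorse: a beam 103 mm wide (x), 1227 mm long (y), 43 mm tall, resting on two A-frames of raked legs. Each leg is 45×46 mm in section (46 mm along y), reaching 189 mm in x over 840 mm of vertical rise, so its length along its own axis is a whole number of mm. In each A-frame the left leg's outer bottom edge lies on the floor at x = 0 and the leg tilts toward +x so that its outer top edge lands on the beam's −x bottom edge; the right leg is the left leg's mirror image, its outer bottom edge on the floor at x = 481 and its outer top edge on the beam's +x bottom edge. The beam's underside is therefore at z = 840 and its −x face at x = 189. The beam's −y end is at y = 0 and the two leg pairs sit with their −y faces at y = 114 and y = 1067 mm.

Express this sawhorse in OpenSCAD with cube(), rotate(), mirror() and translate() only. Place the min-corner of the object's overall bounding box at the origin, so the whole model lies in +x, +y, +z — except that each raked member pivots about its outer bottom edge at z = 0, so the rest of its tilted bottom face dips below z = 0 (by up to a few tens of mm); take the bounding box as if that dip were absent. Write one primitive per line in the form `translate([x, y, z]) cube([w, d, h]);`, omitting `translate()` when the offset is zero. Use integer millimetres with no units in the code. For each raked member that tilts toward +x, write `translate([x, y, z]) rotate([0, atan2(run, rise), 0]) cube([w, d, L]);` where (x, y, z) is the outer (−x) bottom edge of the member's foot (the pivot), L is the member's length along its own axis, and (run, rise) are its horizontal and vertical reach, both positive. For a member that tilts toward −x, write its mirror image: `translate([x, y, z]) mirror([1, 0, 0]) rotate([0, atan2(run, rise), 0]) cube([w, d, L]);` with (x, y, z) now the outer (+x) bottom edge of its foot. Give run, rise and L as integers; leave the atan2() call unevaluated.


// leg length = √(189² + 840²) = 861
// right-leg outer foot x = 2·189 + 103 = 481
// beam min-corner = (189, 0, 840)
translate([189, 0, 840]) cube([103, 1227, 43]);
translate([0, 114, 0]) rotate([0, atan2(189, 840), 0]) cube([45, 46, 861]);
translate([481, 114, 0]) mirror([1, 0, 0]) rotate([0, atan2(189, 840), 0]) cube([45, 46, 861]);
translate([0, 1067, 0]) rotate([0, atan2(189, 840), 0]) cube([45, 46, 861]);
translate([481, 1067, 0]) mirror([1, 0, 0]) rotate([0, atan2(189, 840), 0]) cube([45, 46, 861]);


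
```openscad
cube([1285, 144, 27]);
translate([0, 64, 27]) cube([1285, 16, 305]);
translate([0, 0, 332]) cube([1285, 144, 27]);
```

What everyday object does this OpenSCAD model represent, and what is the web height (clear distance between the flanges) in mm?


An I-beam. The web height is 305 mm.

Two wide flanges with a thin centred web — an I-beam. Overall 359 mm minus two 27 mm flanges gives a web of 359 − 2·27 = 305 mm.


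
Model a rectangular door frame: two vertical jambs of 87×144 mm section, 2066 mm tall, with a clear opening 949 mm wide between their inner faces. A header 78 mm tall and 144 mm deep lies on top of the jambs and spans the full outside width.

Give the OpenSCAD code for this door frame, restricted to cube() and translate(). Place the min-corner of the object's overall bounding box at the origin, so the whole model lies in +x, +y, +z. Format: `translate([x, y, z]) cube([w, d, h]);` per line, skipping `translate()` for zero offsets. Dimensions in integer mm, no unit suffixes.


cube([87, 144, 2066]);
translate([1036, 0, 0]) cube([87, 144, 2066]);
translate([0, 0, 2066]) cube([1123, 144, 78]);


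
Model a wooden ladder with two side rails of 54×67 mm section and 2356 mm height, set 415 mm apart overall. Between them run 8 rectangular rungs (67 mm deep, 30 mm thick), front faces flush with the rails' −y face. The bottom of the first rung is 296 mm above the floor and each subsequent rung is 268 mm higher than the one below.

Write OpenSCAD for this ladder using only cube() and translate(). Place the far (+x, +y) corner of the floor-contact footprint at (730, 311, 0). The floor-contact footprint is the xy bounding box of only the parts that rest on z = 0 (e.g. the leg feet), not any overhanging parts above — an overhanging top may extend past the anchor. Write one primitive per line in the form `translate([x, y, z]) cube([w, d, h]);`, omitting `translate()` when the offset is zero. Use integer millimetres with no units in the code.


translate([315, 244, 0]) cube([54, 67, 2356]);
translate([676, 244, 0]) cube([54, 67, 2356]);
translate([369, 244, 296]) cube([307, 67, 30]);
translate([369, 244, 564]) cube([307, 67, 30]);
translate([369, 244, 832]) cube([307, 67, 30]);
translate([369, 244, 1100]) cube([307, 67, 30]);
translate([369, 244, 1368]) cube([307, 67, 30]);
translate([369, 244, 1636]) cube([307, 67, 30]);
translate([369, 244, 1904]) cube([307, 67, 30]);
translate([369, 244, 2172]) cube([307, 67, 30]);


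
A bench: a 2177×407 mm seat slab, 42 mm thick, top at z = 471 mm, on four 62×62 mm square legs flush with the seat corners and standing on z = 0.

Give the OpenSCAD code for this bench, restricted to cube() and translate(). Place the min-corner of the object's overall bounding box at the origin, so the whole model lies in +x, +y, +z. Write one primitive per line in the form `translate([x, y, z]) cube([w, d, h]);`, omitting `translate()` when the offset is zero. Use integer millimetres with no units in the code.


translate([0, 0, 429]) cube([2177, 407, 42]);
cube([62, 62, 429]);
translate([0, 345, 0]) cube([62, 62, 429]);
translate([2115, 0, 0]) cube([62, 62, 429]);
translate([2115, 345, 0]) cube([62, 62, 429]);


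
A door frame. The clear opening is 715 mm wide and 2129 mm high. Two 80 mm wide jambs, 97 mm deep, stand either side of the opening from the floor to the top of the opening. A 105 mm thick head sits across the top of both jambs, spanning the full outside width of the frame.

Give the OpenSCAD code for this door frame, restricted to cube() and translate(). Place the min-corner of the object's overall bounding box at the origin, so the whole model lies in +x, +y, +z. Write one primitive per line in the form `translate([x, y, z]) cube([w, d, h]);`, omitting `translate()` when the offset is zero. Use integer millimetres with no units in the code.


cube([80, 97, 2129]);
translate([795, 0, 0]) cube([80, 97, 2129]);
translate([0, 0, 2129]) cube([875, 97, 105]);


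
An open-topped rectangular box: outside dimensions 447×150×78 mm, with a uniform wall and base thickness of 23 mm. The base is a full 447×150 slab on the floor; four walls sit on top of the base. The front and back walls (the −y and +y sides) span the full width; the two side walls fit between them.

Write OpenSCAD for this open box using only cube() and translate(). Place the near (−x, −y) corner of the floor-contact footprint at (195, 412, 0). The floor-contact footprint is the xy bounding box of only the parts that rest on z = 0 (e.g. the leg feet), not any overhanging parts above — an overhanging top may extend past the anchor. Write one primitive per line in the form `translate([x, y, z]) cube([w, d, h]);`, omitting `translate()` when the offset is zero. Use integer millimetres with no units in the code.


translate([195, 412, 0]) cube([447, 150, 23]);
translate([195, 412, 23]) cube([447, 23, 55]);
translate([195, 539, 23]) cube([447, 23, 55]);
translate([195, 435, 23]) cube([23, 104, 55]);
translate([619, 435, 23]) cube([23, 104, 55]);


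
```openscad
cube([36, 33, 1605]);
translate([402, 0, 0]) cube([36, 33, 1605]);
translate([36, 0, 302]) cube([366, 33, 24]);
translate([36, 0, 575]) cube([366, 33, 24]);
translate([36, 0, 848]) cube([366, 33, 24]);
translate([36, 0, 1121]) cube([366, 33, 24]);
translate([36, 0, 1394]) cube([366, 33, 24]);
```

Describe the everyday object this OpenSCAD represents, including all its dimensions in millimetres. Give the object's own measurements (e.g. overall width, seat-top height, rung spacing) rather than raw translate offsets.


A straight ladder. Two 36×33 mm vertical rails, 1605 mm tall, stand 438 mm apart (outside-to-outside) with their front faces coplanar on the −y side. 5 rungs, each 33 mm deep and 24 mm tall, span between the inner faces of the rails, front faces flush with the rails. The lowest rung's underside is at z = 302 mm and rungs are spaced 273 mm apart (underside to underside).


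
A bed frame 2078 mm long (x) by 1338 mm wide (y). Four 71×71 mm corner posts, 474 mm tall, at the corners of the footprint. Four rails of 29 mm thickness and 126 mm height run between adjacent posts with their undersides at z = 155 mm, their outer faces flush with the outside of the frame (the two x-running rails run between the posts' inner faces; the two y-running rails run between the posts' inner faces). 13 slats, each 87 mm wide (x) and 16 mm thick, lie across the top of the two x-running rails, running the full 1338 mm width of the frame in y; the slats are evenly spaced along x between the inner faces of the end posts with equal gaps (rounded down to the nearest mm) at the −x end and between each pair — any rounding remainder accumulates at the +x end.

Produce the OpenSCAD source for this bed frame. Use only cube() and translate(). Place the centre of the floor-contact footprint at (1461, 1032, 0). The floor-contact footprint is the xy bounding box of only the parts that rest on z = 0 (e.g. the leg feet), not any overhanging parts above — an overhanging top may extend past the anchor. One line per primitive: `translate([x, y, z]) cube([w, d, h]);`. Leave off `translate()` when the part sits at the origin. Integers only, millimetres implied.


// slat z = rail_z + rail_h = 155 + 126 = 281
// slat gap = ⌊(1936 − 13·87) / 14⌋ = 57
translate([422, 363, 0]) cube([71, 71, 474]);
translate([422, 1630, 0]) cube([71, 71, 474]);
translate([2429, 363, 0]) cube([71, 71, 474]);
translate([2429, 1630, 0]) cube([71, 71, 474]);
translate([493, 363, 155]) cube([1936, 29, 126]);
translate([493, 1672, 155]) cube([1936, 29, 126]);
translate([422, 434, 155]) cube([29, 1196, 126]);
translate([2471, 434, 155]) cube([29, 1196, 126]);
translate([550, 363, 281]) cube([87, 1338, 16]);
translate([694, 363, 281]) cube([87, 1338, 16]);
translate([838, 363, 281]) cube([87, 1338, 16]);
translate([982, 363, 281]) cube([87, 1338, 16]);
translate([1126, 363, 281]) cube([87, 1338, 16]);
translate([1270, 363, 281]) cube([87, 1338, 16]);
translate([1414, 363, 281]) cube([87, 1338, 16]);
translate([1558, 363, 281]) cube([87, 1338, 16]);
translate([1702, 363, 281]) cube([87, 1338, 16]);
translate([1846, 363, 281]) cube([87, 1338, 16]);
translate([1990, 363, 281]) cube([87, 1338, 16]);
translate([2134, 363, 281]) cube([87, 1338, 16]);
translate([2278, 363, 281]) cube([87, 1338, 16]);


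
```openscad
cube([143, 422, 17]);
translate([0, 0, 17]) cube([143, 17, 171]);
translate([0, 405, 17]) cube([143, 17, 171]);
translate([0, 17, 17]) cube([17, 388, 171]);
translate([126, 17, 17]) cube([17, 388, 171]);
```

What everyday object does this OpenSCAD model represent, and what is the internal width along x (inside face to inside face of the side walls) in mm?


An open box. The internal width is 109 mm.

A 143×422 base slab with four walls standing on it — an open box. The base is 143 mm wide and the walls are 17 mm thick, so the internal width is 143 − 2 × 17 = 109 mm.


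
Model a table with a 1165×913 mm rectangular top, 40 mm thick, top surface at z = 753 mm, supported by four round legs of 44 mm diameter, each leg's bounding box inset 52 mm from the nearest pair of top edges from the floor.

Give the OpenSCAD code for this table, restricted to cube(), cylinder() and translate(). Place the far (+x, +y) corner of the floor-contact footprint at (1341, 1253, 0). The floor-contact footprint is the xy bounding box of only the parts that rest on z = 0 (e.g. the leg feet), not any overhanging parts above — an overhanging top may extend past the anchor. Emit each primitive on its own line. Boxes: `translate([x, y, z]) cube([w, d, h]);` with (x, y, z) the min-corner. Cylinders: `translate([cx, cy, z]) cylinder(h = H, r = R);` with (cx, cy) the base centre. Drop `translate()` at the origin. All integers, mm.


translate([228, 392, 713]) cube([1165, 913, 40]);
translate([302, 466, 0]) cylinder(h = 713, r = 22);
translate([1319, 466, 0]) cylinder(h = 713, r = 22);
translate([302, 1231, 0]) cylinder(h = 713, r = 22);
translate([1319, 1231, 0]) cylinder(h = 713, r = 22);


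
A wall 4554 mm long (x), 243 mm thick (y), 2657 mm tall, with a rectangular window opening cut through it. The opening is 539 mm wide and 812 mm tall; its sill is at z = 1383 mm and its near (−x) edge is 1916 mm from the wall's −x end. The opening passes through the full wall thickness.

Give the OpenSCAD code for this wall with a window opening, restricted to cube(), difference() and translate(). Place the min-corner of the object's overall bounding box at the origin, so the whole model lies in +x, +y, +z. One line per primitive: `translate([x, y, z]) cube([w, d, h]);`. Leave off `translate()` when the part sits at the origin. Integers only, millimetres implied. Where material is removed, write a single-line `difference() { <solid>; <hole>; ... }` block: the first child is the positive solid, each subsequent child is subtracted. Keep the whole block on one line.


difference() { cube([4554, 243, 2657]); translate([1916, 0, 1383]) cube([539, 243, 812]); }


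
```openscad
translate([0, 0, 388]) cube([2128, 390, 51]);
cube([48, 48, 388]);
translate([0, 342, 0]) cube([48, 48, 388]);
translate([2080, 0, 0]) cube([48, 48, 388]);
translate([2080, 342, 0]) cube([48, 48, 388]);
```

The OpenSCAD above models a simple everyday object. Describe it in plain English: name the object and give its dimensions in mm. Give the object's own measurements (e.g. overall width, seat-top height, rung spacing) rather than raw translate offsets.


A bench: a 2128×390 mm seat slab, 51 mm thick, top at z = 439 mm, on four 48×48 mm square legs flush with the seat corners and standing on z = 0.


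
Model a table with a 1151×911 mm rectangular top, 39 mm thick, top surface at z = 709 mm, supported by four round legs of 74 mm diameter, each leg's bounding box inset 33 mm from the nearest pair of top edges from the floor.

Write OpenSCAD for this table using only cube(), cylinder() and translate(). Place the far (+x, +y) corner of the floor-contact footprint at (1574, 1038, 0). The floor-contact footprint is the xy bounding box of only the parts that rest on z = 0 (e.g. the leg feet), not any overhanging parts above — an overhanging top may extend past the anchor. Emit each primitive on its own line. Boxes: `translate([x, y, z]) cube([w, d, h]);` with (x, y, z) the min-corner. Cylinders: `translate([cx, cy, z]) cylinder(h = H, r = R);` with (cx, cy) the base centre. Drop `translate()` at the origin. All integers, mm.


translate([456, 160, 670]) cube([1151, 911, 39]);
translate([526, 230, 0]) cylinder(h = 670, r = 37);
translate([1537, 230, 0]) cylinder(h = 670, r = 37);
translate([526, 1001, 0]) cylinder(h = 670, r = 37);
translate([1537, 1001, 0]) cylinder(h = 670, r = 37);
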